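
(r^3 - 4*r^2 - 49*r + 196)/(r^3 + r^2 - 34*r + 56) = (r - 7)/(r - 2)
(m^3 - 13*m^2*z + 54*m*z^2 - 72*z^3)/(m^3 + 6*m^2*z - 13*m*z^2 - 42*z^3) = (m^2 - 10*m*z + 24*z^2)/(m^2 + 9*m*z + 14*z^2)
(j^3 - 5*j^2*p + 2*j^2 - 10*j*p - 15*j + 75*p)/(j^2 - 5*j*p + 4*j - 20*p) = (j^2 + 2*j - 15)/(j + 4)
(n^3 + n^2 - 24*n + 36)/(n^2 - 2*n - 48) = (n^2 - 5*n + 6)/(n - 8)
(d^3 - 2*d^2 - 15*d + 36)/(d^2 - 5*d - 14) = (-d^3 + 2*d^2 + 15*d - 36)/(-d^2 + 5*d + 14)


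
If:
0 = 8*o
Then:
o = 0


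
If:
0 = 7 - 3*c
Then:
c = 7/3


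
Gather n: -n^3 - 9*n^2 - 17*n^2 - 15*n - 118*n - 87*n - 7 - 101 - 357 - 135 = -n^3 - 26*n^2 - 220*n - 600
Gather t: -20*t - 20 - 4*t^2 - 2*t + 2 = -4*t^2 - 22*t - 18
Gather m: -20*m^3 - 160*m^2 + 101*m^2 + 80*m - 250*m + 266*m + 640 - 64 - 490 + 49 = -20*m^3 - 59*m^2 + 96*m + 135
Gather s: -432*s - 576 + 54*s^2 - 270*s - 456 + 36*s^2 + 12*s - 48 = 90*s^2 - 690*s - 1080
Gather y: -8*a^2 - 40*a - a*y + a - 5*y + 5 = -8*a^2 - 39*a + y*(-a - 5) + 5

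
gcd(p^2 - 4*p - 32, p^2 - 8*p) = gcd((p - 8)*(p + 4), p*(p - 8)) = p - 8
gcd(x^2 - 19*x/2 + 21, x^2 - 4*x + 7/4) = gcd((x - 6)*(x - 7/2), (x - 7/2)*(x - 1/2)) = x - 7/2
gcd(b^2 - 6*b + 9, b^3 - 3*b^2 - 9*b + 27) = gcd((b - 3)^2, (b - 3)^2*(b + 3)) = b^2 - 6*b + 9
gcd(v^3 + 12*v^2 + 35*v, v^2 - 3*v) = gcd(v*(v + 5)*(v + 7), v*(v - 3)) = v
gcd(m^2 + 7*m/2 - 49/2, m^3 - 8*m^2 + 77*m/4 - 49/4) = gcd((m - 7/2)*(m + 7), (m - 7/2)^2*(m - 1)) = m - 7/2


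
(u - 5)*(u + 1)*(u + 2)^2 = u^4 - 17*u^2 - 36*u - 20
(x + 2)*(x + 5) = x^2 + 7*x + 10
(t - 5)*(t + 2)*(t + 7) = t^3 + 4*t^2 - 31*t - 70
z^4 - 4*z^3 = z^3*(z - 4)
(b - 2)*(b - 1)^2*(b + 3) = b^4 - b^3 - 7*b^2 + 13*b - 6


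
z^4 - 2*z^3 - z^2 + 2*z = z*(z - 2)*(z - 1)*(z + 1)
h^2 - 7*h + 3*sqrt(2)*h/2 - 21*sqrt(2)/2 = (h - 7)*(h + 3*sqrt(2)/2)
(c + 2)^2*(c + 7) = c^3 + 11*c^2 + 32*c + 28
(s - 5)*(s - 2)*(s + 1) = s^3 - 6*s^2 + 3*s + 10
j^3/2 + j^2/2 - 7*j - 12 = (j/2 + 1)*(j - 4)*(j + 3)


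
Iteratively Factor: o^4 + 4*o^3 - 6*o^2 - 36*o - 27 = (o - 3)*(o^3 + 7*o^2 + 15*o + 9) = (o - 3)*(o + 1)*(o^2 + 6*o + 9) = (o - 3)*(o + 1)*(o + 3)*(o + 3)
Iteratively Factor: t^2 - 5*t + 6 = (t - 3)*(t - 2)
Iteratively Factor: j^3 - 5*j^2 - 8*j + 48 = (j - 4)*(j^2 - j - 12) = (j - 4)*(j + 3)*(j - 4)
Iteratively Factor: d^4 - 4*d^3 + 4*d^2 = (d - 2)*(d^3 - 2*d^2) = (d - 2)^2*(d^2) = d*(d - 2)^2*(d)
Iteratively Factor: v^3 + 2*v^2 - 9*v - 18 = (v + 2)*(v^2 - 9) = (v - 3)*(v + 2)*(v + 3)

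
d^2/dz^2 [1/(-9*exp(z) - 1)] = (9 - 81*exp(z))*exp(z)/(9*exp(z) + 1)^3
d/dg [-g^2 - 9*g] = -2*g - 9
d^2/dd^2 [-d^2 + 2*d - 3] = -2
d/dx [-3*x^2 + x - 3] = 1 - 6*x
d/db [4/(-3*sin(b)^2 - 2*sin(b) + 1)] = 8*(3*sin(b) + 1)*cos(b)/(3*sin(b)^2 + 2*sin(b) - 1)^2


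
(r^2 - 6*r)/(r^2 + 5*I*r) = (r - 6)/(r + 5*I)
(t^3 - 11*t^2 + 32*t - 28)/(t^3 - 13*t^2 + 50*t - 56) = (t - 2)/(t - 4)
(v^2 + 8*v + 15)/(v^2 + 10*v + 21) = (v + 5)/(v + 7)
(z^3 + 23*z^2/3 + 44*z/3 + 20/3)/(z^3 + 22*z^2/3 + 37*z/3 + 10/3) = (3*z + 2)/(3*z + 1)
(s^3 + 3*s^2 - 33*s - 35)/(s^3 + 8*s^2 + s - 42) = (s^2 - 4*s - 5)/(s^2 + s - 6)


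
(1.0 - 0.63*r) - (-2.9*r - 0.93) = 2.27*r + 1.93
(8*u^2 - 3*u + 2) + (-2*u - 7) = 8*u^2 - 5*u - 5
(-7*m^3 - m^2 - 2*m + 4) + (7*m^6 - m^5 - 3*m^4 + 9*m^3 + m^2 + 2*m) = 7*m^6 - m^5 - 3*m^4 + 2*m^3 + 4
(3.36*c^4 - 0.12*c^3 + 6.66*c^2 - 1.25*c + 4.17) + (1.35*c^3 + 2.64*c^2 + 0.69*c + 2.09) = 3.36*c^4 + 1.23*c^3 + 9.3*c^2 - 0.56*c + 6.26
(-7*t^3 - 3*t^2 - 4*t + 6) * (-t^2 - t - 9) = 7*t^5 + 10*t^4 + 70*t^3 + 25*t^2 + 30*t - 54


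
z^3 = z^3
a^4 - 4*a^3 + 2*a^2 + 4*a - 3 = (a - 3)*(a - 1)^2*(a + 1)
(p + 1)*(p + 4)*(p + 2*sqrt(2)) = p^3 + 2*sqrt(2)*p^2 + 5*p^2 + 4*p + 10*sqrt(2)*p + 8*sqrt(2)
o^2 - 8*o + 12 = (o - 6)*(o - 2)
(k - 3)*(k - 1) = k^2 - 4*k + 3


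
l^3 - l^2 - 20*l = l*(l - 5)*(l + 4)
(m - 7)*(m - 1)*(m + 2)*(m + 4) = m^4 - 2*m^3 - 33*m^2 - 22*m + 56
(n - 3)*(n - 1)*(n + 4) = n^3 - 13*n + 12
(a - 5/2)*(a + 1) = a^2 - 3*a/2 - 5/2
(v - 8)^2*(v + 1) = v^3 - 15*v^2 + 48*v + 64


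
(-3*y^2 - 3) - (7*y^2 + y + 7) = -10*y^2 - y - 10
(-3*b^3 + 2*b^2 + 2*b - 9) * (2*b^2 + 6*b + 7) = -6*b^5 - 14*b^4 - 5*b^3 + 8*b^2 - 40*b - 63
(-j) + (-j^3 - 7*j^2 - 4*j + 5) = -j^3 - 7*j^2 - 5*j + 5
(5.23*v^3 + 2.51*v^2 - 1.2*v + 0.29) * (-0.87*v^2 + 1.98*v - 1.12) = -4.5501*v^5 + 8.1717*v^4 + 0.156199999999998*v^3 - 5.4395*v^2 + 1.9182*v - 0.3248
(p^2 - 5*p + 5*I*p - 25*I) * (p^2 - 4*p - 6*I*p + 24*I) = p^4 - 9*p^3 - I*p^3 + 50*p^2 + 9*I*p^2 - 270*p - 20*I*p + 600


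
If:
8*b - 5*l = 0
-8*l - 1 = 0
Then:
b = -5/64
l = -1/8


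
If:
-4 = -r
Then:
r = 4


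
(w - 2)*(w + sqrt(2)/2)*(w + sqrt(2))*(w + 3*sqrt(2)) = w^4 - 2*w^3 + 9*sqrt(2)*w^3/2 - 9*sqrt(2)*w^2 + 10*w^2 - 20*w + 3*sqrt(2)*w - 6*sqrt(2)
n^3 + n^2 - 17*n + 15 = (n - 3)*(n - 1)*(n + 5)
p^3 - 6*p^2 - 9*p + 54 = (p - 6)*(p - 3)*(p + 3)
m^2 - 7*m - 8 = (m - 8)*(m + 1)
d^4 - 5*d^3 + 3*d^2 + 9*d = d*(d - 3)^2*(d + 1)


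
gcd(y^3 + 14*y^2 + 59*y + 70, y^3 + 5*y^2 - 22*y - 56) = y^2 + 9*y + 14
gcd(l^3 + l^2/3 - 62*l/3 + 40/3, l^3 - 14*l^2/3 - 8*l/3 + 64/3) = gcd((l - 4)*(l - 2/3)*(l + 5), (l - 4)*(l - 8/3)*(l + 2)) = l - 4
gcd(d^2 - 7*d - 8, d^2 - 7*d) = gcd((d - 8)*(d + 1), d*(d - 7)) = 1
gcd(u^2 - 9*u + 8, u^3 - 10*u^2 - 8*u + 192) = u - 8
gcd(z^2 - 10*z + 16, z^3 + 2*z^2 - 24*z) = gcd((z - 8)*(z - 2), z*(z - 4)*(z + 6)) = 1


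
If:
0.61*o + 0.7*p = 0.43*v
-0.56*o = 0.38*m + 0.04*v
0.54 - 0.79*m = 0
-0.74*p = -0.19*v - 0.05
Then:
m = 0.68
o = -0.41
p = -0.14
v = -0.80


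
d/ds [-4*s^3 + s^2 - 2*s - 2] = -12*s^2 + 2*s - 2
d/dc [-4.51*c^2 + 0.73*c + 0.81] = 0.73 - 9.02*c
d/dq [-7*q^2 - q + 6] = -14*q - 1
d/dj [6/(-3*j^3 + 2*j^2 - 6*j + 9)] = 6*(9*j^2 - 4*j + 6)/(3*j^3 - 2*j^2 + 6*j - 9)^2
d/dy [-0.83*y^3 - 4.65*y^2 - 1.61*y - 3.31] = -2.49*y^2 - 9.3*y - 1.61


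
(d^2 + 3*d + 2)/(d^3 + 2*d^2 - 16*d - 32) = (d + 1)/(d^2 - 16)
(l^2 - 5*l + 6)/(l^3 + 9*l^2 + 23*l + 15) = (l^2 - 5*l + 6)/(l^3 + 9*l^2 + 23*l + 15)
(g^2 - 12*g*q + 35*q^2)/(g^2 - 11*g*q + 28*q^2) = (-g + 5*q)/(-g + 4*q)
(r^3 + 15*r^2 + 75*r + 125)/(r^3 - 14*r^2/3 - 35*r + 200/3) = 3*(r^2 + 10*r + 25)/(3*r^2 - 29*r + 40)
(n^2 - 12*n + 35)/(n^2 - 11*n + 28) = (n - 5)/(n - 4)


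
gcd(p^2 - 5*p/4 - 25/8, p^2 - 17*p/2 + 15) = p - 5/2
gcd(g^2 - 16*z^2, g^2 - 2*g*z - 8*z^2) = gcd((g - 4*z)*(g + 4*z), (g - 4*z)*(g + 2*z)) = -g + 4*z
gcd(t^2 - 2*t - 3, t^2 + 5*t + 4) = t + 1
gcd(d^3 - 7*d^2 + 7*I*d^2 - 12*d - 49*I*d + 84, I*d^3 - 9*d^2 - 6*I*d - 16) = 1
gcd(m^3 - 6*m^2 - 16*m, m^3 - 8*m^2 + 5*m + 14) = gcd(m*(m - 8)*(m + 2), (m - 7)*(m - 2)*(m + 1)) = 1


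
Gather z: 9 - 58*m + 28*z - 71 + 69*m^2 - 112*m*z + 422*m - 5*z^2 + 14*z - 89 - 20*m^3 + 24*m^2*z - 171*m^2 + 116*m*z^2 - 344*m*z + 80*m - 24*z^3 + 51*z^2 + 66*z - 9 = -20*m^3 - 102*m^2 + 444*m - 24*z^3 + z^2*(116*m + 46) + z*(24*m^2 - 456*m + 108) - 160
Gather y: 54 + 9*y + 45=9*y + 99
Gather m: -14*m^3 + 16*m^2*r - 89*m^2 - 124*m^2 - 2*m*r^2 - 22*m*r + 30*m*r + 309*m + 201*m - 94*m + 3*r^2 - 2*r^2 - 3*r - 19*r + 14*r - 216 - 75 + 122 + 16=-14*m^3 + m^2*(16*r - 213) + m*(-2*r^2 + 8*r + 416) + r^2 - 8*r - 153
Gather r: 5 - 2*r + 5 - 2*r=10 - 4*r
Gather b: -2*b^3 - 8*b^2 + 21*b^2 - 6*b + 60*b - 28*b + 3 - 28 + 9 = -2*b^3 + 13*b^2 + 26*b - 16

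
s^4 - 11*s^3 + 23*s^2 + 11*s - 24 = (s - 8)*(s - 3)*(s - 1)*(s + 1)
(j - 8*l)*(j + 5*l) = j^2 - 3*j*l - 40*l^2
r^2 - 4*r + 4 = (r - 2)^2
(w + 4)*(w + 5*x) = w^2 + 5*w*x + 4*w + 20*x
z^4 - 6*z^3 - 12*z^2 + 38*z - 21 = (z - 7)*(z - 1)^2*(z + 3)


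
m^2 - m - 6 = (m - 3)*(m + 2)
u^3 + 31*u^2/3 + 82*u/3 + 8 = (u + 1/3)*(u + 4)*(u + 6)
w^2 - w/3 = w*(w - 1/3)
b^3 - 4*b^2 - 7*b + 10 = (b - 5)*(b - 1)*(b + 2)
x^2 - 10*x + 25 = (x - 5)^2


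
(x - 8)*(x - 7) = x^2 - 15*x + 56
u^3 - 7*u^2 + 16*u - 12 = (u - 3)*(u - 2)^2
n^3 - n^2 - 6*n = n*(n - 3)*(n + 2)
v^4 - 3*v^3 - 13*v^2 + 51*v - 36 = (v - 3)^2*(v - 1)*(v + 4)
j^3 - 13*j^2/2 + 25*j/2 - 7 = (j - 7/2)*(j - 2)*(j - 1)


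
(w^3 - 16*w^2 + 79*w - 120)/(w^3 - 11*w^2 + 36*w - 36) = (w^2 - 13*w + 40)/(w^2 - 8*w + 12)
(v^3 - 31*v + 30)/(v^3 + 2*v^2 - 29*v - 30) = (v - 1)/(v + 1)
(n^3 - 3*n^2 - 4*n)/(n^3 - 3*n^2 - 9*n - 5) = n*(n - 4)/(n^2 - 4*n - 5)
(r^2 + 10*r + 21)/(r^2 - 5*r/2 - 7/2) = 2*(r^2 + 10*r + 21)/(2*r^2 - 5*r - 7)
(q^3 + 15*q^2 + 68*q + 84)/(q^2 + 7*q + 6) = (q^2 + 9*q + 14)/(q + 1)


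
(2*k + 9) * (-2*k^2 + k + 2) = -4*k^3 - 16*k^2 + 13*k + 18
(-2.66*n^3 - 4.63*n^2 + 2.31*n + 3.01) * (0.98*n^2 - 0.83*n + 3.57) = -2.6068*n^5 - 2.3296*n^4 - 3.3895*n^3 - 15.4966*n^2 + 5.7484*n + 10.7457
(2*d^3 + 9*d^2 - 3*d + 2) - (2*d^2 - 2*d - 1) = 2*d^3 + 7*d^2 - d + 3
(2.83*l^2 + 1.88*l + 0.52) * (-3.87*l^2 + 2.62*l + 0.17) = -10.9521*l^4 + 0.139*l^3 + 3.3943*l^2 + 1.682*l + 0.0884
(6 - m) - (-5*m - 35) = 4*m + 41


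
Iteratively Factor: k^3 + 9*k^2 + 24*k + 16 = (k + 4)*(k^2 + 5*k + 4) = (k + 1)*(k + 4)*(k + 4)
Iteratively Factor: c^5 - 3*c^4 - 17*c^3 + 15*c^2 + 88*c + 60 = (c + 2)*(c^4 - 5*c^3 - 7*c^2 + 29*c + 30) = (c + 1)*(c + 2)*(c^3 - 6*c^2 - c + 30) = (c - 3)*(c + 1)*(c + 2)*(c^2 - 3*c - 10) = (c - 5)*(c - 3)*(c + 1)*(c + 2)*(c + 2)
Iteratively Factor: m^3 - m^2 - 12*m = (m)*(m^2 - m - 12) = m*(m + 3)*(m - 4)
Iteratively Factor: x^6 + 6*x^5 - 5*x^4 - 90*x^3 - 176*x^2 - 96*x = (x - 4)*(x^5 + 10*x^4 + 35*x^3 + 50*x^2 + 24*x) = (x - 4)*(x + 4)*(x^4 + 6*x^3 + 11*x^2 + 6*x) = (x - 4)*(x + 3)*(x + 4)*(x^3 + 3*x^2 + 2*x) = x*(x - 4)*(x + 3)*(x + 4)*(x^2 + 3*x + 2) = x*(x - 4)*(x + 1)*(x + 3)*(x + 4)*(x + 2)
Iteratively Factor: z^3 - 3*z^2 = (z)*(z^2 - 3*z) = z^2*(z - 3)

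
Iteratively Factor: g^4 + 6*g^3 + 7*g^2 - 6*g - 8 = (g + 4)*(g^3 + 2*g^2 - g - 2) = (g - 1)*(g + 4)*(g^2 + 3*g + 2) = (g - 1)*(g + 1)*(g + 4)*(g + 2)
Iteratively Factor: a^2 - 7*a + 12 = (a - 3)*(a - 4)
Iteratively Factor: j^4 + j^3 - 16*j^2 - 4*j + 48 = (j - 3)*(j^3 + 4*j^2 - 4*j - 16) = (j - 3)*(j + 2)*(j^2 + 2*j - 8) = (j - 3)*(j + 2)*(j + 4)*(j - 2)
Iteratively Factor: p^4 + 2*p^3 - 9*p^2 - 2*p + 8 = (p + 4)*(p^3 - 2*p^2 - p + 2) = (p + 1)*(p + 4)*(p^2 - 3*p + 2) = (p - 2)*(p + 1)*(p + 4)*(p - 1)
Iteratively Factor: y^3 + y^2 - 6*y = (y - 2)*(y^2 + 3*y) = (y - 2)*(y + 3)*(y)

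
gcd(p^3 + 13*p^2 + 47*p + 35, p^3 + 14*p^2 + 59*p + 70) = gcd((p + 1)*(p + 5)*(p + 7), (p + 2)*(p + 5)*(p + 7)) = p^2 + 12*p + 35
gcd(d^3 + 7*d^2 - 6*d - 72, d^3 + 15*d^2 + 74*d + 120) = d^2 + 10*d + 24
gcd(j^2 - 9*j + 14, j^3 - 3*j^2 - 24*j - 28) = j - 7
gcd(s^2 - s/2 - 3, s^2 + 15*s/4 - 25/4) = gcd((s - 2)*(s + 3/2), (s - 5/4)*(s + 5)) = 1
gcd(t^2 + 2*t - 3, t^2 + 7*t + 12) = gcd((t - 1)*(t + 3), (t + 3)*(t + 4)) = t + 3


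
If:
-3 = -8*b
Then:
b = 3/8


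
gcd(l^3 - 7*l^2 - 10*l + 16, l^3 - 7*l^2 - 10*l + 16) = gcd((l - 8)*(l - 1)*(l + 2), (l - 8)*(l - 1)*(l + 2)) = l^3 - 7*l^2 - 10*l + 16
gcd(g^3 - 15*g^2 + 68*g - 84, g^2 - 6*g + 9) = 1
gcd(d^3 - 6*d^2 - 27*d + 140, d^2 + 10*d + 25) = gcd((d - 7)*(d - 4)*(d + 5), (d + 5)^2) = d + 5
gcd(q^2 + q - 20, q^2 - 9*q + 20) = q - 4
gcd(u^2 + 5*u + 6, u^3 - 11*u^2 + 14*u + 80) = u + 2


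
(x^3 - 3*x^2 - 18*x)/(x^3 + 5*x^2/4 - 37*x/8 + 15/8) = 8*x*(x - 6)/(8*x^2 - 14*x + 5)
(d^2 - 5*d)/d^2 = (d - 5)/d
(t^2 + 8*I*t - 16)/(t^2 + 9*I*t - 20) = (t + 4*I)/(t + 5*I)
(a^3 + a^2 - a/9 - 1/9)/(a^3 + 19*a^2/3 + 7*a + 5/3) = (a - 1/3)/(a + 5)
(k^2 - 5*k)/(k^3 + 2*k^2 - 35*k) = 1/(k + 7)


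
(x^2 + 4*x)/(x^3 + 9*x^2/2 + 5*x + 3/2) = 2*x*(x + 4)/(2*x^3 + 9*x^2 + 10*x + 3)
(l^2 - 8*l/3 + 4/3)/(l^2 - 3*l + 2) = (l - 2/3)/(l - 1)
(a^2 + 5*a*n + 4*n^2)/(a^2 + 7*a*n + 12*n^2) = (a + n)/(a + 3*n)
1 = 1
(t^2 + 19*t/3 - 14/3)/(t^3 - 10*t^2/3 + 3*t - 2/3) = (3*t^2 + 19*t - 14)/(3*t^3 - 10*t^2 + 9*t - 2)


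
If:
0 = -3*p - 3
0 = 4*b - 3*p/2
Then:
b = -3/8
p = -1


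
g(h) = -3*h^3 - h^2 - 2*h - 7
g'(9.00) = -749.00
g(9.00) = -2293.00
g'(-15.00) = -1997.00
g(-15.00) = 9923.00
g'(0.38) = -4.06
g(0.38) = -8.07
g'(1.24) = -18.32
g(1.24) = -16.74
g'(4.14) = -164.54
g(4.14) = -245.29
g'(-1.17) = -11.98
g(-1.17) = -1.22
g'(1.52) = -25.83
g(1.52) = -22.89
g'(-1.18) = -12.17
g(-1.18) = -1.10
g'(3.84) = -142.39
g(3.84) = -199.29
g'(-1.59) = -21.57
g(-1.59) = 5.71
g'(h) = -9*h^2 - 2*h - 2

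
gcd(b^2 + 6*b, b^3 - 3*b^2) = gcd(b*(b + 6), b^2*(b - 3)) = b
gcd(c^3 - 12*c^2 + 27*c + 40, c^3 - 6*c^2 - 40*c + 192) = c - 8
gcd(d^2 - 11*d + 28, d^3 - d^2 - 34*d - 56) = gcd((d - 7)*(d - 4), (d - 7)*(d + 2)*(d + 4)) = d - 7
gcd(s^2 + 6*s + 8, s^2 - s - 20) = s + 4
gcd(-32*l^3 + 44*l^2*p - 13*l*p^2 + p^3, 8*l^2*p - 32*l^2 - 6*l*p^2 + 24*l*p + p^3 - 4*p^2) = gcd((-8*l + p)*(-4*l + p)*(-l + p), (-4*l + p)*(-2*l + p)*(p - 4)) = -4*l + p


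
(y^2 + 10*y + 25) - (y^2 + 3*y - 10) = 7*y + 35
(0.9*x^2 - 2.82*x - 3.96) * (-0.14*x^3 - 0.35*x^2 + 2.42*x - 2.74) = -0.126*x^5 + 0.0798*x^4 + 3.7194*x^3 - 7.9044*x^2 - 1.8564*x + 10.8504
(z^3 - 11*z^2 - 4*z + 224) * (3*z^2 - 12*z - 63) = 3*z^5 - 45*z^4 + 57*z^3 + 1413*z^2 - 2436*z - 14112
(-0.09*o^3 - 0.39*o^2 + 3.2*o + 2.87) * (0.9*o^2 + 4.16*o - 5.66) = -0.081*o^5 - 0.7254*o^4 + 1.767*o^3 + 18.1024*o^2 - 6.1728*o - 16.2442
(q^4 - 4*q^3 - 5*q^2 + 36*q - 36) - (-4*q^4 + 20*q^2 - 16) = 5*q^4 - 4*q^3 - 25*q^2 + 36*q - 20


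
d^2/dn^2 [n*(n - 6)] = 2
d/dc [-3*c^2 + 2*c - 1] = 2 - 6*c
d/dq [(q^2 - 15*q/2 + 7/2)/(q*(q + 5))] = (25*q^2 - 14*q - 35)/(2*q^2*(q^2 + 10*q + 25))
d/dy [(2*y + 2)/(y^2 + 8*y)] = 2*(y*(y + 8) - 2*(y + 1)*(y + 4))/(y^2*(y + 8)^2)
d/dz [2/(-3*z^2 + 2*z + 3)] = 4*(3*z - 1)/(-3*z^2 + 2*z + 3)^2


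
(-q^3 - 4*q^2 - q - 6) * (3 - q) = q^4 + q^3 - 11*q^2 + 3*q - 18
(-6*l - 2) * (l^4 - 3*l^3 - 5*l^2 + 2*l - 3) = -6*l^5 + 16*l^4 + 36*l^3 - 2*l^2 + 14*l + 6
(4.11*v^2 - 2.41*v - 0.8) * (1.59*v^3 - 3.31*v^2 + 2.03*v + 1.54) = 6.5349*v^5 - 17.436*v^4 + 15.0484*v^3 + 4.0851*v^2 - 5.3354*v - 1.232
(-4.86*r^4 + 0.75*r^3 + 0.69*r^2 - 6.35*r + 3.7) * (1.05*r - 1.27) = -5.103*r^5 + 6.9597*r^4 - 0.228*r^3 - 7.5438*r^2 + 11.9495*r - 4.699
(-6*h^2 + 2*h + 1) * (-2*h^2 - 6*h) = 12*h^4 + 32*h^3 - 14*h^2 - 6*h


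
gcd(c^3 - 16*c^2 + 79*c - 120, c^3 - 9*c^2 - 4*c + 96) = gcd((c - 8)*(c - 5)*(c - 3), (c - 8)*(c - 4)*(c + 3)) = c - 8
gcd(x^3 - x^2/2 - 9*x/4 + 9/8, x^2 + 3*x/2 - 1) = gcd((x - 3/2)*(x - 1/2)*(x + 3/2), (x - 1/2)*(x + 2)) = x - 1/2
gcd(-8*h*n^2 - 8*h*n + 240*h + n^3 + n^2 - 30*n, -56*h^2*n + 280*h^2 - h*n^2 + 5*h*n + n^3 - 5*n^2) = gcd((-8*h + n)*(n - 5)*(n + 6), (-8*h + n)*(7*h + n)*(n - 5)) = 8*h*n - 40*h - n^2 + 5*n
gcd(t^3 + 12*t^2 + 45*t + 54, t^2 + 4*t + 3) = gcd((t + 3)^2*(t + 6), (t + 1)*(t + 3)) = t + 3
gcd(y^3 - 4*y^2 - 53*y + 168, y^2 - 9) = y - 3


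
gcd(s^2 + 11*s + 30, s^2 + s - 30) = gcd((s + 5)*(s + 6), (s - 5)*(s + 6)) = s + 6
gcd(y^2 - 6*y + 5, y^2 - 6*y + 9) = 1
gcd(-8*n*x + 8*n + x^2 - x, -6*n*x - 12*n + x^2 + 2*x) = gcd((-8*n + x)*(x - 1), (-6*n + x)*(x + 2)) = 1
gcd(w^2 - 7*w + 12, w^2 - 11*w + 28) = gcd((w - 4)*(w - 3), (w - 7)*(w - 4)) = w - 4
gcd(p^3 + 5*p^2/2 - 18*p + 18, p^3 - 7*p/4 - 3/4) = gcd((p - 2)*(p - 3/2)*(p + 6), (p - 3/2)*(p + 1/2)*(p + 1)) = p - 3/2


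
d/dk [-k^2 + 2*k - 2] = 2 - 2*k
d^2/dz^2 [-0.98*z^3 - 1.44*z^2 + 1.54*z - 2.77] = -5.88*z - 2.88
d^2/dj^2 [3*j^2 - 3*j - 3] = 6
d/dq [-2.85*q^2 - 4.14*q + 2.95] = -5.7*q - 4.14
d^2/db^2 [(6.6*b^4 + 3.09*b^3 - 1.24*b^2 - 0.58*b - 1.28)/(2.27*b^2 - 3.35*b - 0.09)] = (68.01828*b^6 - 301.1382*b^5 + 436.32072*b^4 + 77.6195*b^3 - 34.862934*b^2 + 57.84177*b - 28.922956)/(11.697083*b^6 - 51.786645*b^5 + 75.033942*b^4 - 33.488945*b^3 - 2.974914*b^2 - 0.081405*b - 0.000729)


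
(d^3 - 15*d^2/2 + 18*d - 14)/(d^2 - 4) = (d^2 - 11*d/2 + 7)/(d + 2)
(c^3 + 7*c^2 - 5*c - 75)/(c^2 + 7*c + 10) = (c^2 + 2*c - 15)/(c + 2)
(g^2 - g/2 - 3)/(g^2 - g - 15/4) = 2*(g - 2)/(2*g - 5)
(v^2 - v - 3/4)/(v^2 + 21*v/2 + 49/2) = (4*v^2 - 4*v - 3)/(2*(2*v^2 + 21*v + 49))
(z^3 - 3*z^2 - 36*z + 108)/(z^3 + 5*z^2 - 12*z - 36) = (z - 6)/(z + 2)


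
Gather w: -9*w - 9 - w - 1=-10*w - 10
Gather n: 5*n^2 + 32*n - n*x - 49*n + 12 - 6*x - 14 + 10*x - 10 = 5*n^2 + n*(-x - 17) + 4*x - 12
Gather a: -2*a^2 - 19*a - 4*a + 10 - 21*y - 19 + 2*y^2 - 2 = -2*a^2 - 23*a + 2*y^2 - 21*y - 11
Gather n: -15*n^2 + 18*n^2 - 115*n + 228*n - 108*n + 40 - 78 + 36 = 3*n^2 + 5*n - 2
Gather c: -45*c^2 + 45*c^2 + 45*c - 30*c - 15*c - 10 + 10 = 0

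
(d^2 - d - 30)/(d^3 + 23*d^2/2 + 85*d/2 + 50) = 2*(d - 6)/(2*d^2 + 13*d + 20)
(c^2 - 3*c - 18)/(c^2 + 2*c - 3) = (c - 6)/(c - 1)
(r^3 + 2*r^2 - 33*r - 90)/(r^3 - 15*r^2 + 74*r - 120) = (r^2 + 8*r + 15)/(r^2 - 9*r + 20)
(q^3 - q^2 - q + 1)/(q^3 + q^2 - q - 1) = (q - 1)/(q + 1)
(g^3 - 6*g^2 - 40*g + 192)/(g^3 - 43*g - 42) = (g^2 - 12*g + 32)/(g^2 - 6*g - 7)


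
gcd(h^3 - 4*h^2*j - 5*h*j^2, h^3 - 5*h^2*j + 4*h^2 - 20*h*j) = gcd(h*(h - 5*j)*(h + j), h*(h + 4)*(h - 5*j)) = h^2 - 5*h*j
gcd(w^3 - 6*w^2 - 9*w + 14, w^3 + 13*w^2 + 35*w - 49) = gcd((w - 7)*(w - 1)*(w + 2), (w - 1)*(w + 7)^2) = w - 1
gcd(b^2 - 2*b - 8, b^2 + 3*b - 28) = b - 4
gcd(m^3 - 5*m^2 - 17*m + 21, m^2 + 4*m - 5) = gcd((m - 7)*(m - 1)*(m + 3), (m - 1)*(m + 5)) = m - 1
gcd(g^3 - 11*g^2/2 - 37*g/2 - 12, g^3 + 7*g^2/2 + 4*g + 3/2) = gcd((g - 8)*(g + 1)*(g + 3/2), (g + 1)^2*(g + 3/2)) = g^2 + 5*g/2 + 3/2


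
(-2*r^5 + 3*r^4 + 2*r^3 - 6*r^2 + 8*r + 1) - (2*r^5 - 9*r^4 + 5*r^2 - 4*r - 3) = -4*r^5 + 12*r^4 + 2*r^3 - 11*r^2 + 12*r + 4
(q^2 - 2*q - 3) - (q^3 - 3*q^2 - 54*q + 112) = -q^3 + 4*q^2 + 52*q - 115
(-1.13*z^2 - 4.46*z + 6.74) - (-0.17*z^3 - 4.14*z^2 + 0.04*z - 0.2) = 0.17*z^3 + 3.01*z^2 - 4.5*z + 6.94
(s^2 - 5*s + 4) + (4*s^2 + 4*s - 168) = 5*s^2 - s - 164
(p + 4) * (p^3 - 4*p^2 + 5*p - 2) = p^4 - 11*p^2 + 18*p - 8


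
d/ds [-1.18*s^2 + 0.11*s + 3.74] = 0.11 - 2.36*s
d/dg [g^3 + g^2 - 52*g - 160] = 3*g^2 + 2*g - 52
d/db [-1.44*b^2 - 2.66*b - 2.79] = -2.88*b - 2.66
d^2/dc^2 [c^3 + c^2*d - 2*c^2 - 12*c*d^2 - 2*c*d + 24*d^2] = 6*c + 2*d - 4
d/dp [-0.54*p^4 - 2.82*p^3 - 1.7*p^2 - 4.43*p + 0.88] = -2.16*p^3 - 8.46*p^2 - 3.4*p - 4.43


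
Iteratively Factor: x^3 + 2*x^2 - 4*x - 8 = (x - 2)*(x^2 + 4*x + 4) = (x - 2)*(x + 2)*(x + 2)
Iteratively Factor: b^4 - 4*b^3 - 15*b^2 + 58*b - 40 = (b - 2)*(b^3 - 2*b^2 - 19*b + 20) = (b - 5)*(b - 2)*(b^2 + 3*b - 4) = (b - 5)*(b - 2)*(b + 4)*(b - 1)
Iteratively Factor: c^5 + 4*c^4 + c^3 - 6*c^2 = (c)*(c^4 + 4*c^3 + c^2 - 6*c) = c*(c + 2)*(c^3 + 2*c^2 - 3*c) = c*(c - 1)*(c + 2)*(c^2 + 3*c) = c*(c - 1)*(c + 2)*(c + 3)*(c)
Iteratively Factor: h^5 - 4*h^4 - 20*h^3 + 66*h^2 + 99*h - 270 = (h + 3)*(h^4 - 7*h^3 + h^2 + 63*h - 90) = (h - 5)*(h + 3)*(h^3 - 2*h^2 - 9*h + 18) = (h - 5)*(h - 3)*(h + 3)*(h^2 + h - 6) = (h - 5)*(h - 3)*(h + 3)^2*(h - 2)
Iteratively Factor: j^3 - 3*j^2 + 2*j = (j)*(j^2 - 3*j + 2) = j*(j - 1)*(j - 2)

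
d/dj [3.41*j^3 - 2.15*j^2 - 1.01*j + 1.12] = 10.23*j^2 - 4.3*j - 1.01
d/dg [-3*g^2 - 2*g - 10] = -6*g - 2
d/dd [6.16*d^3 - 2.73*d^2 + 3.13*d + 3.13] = 18.48*d^2 - 5.46*d + 3.13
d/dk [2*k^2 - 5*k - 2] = 4*k - 5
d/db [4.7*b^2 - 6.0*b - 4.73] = 9.4*b - 6.0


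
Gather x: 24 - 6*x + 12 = 36 - 6*x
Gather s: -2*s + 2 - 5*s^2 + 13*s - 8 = -5*s^2 + 11*s - 6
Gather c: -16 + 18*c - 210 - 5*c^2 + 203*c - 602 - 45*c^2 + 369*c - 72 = -50*c^2 + 590*c - 900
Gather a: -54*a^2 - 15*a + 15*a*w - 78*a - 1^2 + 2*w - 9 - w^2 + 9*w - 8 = -54*a^2 + a*(15*w - 93) - w^2 + 11*w - 18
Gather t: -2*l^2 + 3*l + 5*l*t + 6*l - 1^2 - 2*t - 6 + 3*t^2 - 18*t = -2*l^2 + 9*l + 3*t^2 + t*(5*l - 20) - 7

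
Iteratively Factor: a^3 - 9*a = (a)*(a^2 - 9) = a*(a - 3)*(a + 3)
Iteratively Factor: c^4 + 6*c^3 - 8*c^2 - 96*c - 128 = (c + 4)*(c^3 + 2*c^2 - 16*c - 32) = (c + 4)^2*(c^2 - 2*c - 8) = (c - 4)*(c + 4)^2*(c + 2)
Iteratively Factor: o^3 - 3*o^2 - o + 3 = (o + 1)*(o^2 - 4*o + 3) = (o - 3)*(o + 1)*(o - 1)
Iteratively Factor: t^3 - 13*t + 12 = (t - 1)*(t^2 + t - 12) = (t - 1)*(t + 4)*(t - 3)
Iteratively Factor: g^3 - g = (g + 1)*(g^2 - g) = (g - 1)*(g + 1)*(g)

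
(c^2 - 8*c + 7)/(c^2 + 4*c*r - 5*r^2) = (c^2 - 8*c + 7)/(c^2 + 4*c*r - 5*r^2)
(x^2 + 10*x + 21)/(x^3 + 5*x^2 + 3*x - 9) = (x + 7)/(x^2 + 2*x - 3)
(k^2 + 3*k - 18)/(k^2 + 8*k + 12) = (k - 3)/(k + 2)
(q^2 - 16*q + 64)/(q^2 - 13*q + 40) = (q - 8)/(q - 5)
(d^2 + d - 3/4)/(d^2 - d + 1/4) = (2*d + 3)/(2*d - 1)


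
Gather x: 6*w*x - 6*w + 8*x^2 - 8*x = -6*w + 8*x^2 + x*(6*w - 8)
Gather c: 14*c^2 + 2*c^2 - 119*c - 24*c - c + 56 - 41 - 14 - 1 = 16*c^2 - 144*c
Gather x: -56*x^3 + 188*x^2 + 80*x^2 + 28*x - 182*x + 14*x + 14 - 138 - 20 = -56*x^3 + 268*x^2 - 140*x - 144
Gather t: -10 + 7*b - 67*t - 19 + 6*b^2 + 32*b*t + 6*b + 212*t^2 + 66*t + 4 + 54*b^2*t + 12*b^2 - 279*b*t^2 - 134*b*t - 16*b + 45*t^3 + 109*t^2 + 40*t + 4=18*b^2 - 3*b + 45*t^3 + t^2*(321 - 279*b) + t*(54*b^2 - 102*b + 39) - 21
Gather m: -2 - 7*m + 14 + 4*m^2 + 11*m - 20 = 4*m^2 + 4*m - 8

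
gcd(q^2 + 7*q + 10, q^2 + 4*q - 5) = q + 5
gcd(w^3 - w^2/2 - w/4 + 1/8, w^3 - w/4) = w^2 - 1/4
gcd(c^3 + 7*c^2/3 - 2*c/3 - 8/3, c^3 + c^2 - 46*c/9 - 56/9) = c^2 + 10*c/3 + 8/3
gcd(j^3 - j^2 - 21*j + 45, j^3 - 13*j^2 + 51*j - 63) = j^2 - 6*j + 9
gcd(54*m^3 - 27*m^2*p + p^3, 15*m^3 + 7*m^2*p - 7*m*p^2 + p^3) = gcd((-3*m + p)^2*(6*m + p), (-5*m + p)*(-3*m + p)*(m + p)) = -3*m + p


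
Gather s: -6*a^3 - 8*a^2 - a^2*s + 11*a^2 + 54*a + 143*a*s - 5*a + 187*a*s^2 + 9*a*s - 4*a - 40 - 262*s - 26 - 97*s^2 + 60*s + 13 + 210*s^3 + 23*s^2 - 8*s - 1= -6*a^3 + 3*a^2 + 45*a + 210*s^3 + s^2*(187*a - 74) + s*(-a^2 + 152*a - 210) - 54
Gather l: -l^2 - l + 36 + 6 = -l^2 - l + 42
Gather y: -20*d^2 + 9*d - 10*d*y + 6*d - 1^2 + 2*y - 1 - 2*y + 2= -20*d^2 - 10*d*y + 15*d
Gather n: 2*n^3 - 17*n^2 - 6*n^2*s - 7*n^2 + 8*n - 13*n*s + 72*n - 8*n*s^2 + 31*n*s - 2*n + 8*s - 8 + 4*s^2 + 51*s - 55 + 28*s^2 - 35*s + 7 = 2*n^3 + n^2*(-6*s - 24) + n*(-8*s^2 + 18*s + 78) + 32*s^2 + 24*s - 56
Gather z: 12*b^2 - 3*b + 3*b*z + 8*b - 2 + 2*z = 12*b^2 + 5*b + z*(3*b + 2) - 2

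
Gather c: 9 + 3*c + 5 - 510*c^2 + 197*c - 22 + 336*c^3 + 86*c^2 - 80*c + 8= 336*c^3 - 424*c^2 + 120*c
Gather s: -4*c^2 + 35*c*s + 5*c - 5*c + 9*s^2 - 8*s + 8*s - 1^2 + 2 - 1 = -4*c^2 + 35*c*s + 9*s^2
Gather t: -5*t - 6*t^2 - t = -6*t^2 - 6*t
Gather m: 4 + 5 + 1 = 10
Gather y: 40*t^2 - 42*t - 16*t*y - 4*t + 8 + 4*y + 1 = 40*t^2 - 46*t + y*(4 - 16*t) + 9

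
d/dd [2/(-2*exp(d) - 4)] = exp(d)/(exp(d) + 2)^2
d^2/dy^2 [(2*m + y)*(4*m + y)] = 2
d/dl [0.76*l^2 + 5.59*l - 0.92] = 1.52*l + 5.59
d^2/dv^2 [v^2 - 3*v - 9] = 2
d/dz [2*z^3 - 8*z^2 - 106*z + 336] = 6*z^2 - 16*z - 106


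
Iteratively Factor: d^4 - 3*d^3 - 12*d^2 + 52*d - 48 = (d - 3)*(d^3 - 12*d + 16) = (d - 3)*(d - 2)*(d^2 + 2*d - 8) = (d - 3)*(d - 2)*(d + 4)*(d - 2)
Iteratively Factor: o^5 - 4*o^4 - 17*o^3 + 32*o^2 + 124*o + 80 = (o - 5)*(o^4 + o^3 - 12*o^2 - 28*o - 16) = (o - 5)*(o + 2)*(o^3 - o^2 - 10*o - 8) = (o - 5)*(o + 2)^2*(o^2 - 3*o - 4) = (o - 5)*(o + 1)*(o + 2)^2*(o - 4)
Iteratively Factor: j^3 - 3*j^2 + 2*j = (j - 1)*(j^2 - 2*j) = j*(j - 1)*(j - 2)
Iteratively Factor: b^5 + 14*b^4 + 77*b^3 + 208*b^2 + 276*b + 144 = (b + 4)*(b^4 + 10*b^3 + 37*b^2 + 60*b + 36) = (b + 2)*(b + 4)*(b^3 + 8*b^2 + 21*b + 18) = (b + 2)^2*(b + 4)*(b^2 + 6*b + 9) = (b + 2)^2*(b + 3)*(b + 4)*(b + 3)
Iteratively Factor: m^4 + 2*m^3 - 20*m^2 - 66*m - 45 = (m + 3)*(m^3 - m^2 - 17*m - 15) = (m - 5)*(m + 3)*(m^2 + 4*m + 3) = (m - 5)*(m + 3)^2*(m + 1)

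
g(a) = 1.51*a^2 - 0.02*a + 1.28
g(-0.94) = 2.63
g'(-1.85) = -5.61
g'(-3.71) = -11.22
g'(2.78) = 8.38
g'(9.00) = 27.16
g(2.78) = 12.89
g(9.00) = 123.41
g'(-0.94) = -2.86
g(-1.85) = 6.48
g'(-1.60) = -4.85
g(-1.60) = 5.18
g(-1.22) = 3.55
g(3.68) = 21.66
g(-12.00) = 218.96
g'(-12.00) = -36.26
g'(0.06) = 0.16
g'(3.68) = 11.09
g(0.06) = 1.28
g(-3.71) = 22.14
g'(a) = 3.02*a - 0.02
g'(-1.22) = -3.70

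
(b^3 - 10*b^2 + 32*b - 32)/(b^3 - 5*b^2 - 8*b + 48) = (b - 2)/(b + 3)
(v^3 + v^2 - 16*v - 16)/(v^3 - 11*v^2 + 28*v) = (v^2 + 5*v + 4)/(v*(v - 7))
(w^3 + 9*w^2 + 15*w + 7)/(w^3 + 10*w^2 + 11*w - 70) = (w^2 + 2*w + 1)/(w^2 + 3*w - 10)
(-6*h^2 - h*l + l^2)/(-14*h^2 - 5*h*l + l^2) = (3*h - l)/(7*h - l)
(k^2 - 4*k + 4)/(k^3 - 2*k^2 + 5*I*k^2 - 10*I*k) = (k - 2)/(k*(k + 5*I))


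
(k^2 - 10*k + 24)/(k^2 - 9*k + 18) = (k - 4)/(k - 3)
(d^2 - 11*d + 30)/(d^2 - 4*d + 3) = (d^2 - 11*d + 30)/(d^2 - 4*d + 3)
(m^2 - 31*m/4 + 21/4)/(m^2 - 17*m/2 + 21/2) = (4*m - 3)/(2*(2*m - 3))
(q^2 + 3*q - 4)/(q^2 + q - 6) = (q^2 + 3*q - 4)/(q^2 + q - 6)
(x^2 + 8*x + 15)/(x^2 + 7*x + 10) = (x + 3)/(x + 2)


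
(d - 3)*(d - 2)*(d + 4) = d^3 - d^2 - 14*d + 24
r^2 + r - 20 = (r - 4)*(r + 5)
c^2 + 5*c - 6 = (c - 1)*(c + 6)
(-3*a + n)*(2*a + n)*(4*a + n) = -24*a^3 - 10*a^2*n + 3*a*n^2 + n^3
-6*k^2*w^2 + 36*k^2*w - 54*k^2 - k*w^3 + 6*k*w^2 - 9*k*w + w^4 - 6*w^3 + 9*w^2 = (-3*k + w)*(2*k + w)*(w - 3)^2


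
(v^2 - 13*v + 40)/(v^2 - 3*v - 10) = (v - 8)/(v + 2)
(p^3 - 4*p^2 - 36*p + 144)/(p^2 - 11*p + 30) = (p^2 + 2*p - 24)/(p - 5)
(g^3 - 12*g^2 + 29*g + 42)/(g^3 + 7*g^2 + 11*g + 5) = (g^2 - 13*g + 42)/(g^2 + 6*g + 5)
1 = 1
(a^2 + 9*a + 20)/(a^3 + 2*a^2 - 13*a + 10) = (a + 4)/(a^2 - 3*a + 2)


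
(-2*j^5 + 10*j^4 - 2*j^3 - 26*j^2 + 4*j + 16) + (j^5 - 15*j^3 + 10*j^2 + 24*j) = -j^5 + 10*j^4 - 17*j^3 - 16*j^2 + 28*j + 16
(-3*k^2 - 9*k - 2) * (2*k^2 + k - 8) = -6*k^4 - 21*k^3 + 11*k^2 + 70*k + 16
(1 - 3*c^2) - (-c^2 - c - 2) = -2*c^2 + c + 3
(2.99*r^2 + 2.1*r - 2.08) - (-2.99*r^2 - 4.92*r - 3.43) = 5.98*r^2 + 7.02*r + 1.35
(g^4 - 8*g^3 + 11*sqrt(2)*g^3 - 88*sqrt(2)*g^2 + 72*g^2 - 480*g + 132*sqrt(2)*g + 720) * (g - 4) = g^5 - 12*g^4 + 11*sqrt(2)*g^4 - 132*sqrt(2)*g^3 + 104*g^3 - 768*g^2 + 484*sqrt(2)*g^2 - 528*sqrt(2)*g + 2640*g - 2880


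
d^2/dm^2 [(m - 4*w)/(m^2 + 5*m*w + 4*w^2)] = 2*((m - 4*w)*(2*m + 5*w)^2 - (3*m + w)*(m^2 + 5*m*w + 4*w^2))/(m^2 + 5*m*w + 4*w^2)^3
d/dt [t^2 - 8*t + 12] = 2*t - 8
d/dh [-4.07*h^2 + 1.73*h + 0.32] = 1.73 - 8.14*h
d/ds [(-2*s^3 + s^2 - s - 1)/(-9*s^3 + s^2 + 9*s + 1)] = (7*s^4 - 54*s^3 - 23*s^2 + 4*s + 8)/(81*s^6 - 18*s^5 - 161*s^4 + 83*s^2 + 18*s + 1)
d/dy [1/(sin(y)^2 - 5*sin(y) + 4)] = (5 - 2*sin(y))*cos(y)/(sin(y)^2 - 5*sin(y) + 4)^2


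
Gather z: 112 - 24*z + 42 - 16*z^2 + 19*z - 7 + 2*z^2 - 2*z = -14*z^2 - 7*z + 147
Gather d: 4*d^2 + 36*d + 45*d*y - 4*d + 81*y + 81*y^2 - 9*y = 4*d^2 + d*(45*y + 32) + 81*y^2 + 72*y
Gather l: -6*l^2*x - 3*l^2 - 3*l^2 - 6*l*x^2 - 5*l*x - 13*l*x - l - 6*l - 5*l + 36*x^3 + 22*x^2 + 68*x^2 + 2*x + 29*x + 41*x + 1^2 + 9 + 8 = l^2*(-6*x - 6) + l*(-6*x^2 - 18*x - 12) + 36*x^3 + 90*x^2 + 72*x + 18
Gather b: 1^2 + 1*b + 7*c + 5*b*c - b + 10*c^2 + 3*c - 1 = 5*b*c + 10*c^2 + 10*c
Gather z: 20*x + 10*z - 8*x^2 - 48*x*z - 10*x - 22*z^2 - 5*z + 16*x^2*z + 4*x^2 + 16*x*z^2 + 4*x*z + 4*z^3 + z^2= -4*x^2 + 10*x + 4*z^3 + z^2*(16*x - 21) + z*(16*x^2 - 44*x + 5)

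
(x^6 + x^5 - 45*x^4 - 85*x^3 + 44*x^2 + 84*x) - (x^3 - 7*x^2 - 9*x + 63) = x^6 + x^5 - 45*x^4 - 86*x^3 + 51*x^2 + 93*x - 63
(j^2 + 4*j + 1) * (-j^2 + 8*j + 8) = -j^4 + 4*j^3 + 39*j^2 + 40*j + 8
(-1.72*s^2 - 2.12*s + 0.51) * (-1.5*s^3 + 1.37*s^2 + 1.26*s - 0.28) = 2.58*s^5 + 0.8236*s^4 - 5.8366*s^3 - 1.4909*s^2 + 1.2362*s - 0.1428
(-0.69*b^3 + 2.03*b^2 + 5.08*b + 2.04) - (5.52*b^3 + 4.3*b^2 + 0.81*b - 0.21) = -6.21*b^3 - 2.27*b^2 + 4.27*b + 2.25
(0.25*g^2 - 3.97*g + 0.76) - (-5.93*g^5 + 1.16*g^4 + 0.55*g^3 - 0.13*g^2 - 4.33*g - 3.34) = 5.93*g^5 - 1.16*g^4 - 0.55*g^3 + 0.38*g^2 + 0.36*g + 4.1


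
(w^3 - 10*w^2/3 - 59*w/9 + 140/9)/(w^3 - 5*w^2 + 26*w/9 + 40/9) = (3*w + 7)/(3*w + 2)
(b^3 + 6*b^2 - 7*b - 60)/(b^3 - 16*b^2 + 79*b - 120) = (b^2 + 9*b + 20)/(b^2 - 13*b + 40)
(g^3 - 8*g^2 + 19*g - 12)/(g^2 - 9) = (g^2 - 5*g + 4)/(g + 3)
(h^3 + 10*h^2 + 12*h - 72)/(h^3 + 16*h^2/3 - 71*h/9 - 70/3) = 9*(h^2 + 4*h - 12)/(9*h^2 - 6*h - 35)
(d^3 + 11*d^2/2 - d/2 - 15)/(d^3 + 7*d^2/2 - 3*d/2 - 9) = (d + 5)/(d + 3)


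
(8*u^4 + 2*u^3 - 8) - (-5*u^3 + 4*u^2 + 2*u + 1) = 8*u^4 + 7*u^3 - 4*u^2 - 2*u - 9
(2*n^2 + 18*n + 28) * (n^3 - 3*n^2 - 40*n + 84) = 2*n^5 + 12*n^4 - 106*n^3 - 636*n^2 + 392*n + 2352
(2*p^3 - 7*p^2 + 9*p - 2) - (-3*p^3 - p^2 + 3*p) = 5*p^3 - 6*p^2 + 6*p - 2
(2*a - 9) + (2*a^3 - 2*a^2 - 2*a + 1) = 2*a^3 - 2*a^2 - 8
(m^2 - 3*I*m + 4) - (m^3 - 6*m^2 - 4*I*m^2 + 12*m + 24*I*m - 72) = -m^3 + 7*m^2 + 4*I*m^2 - 12*m - 27*I*m + 76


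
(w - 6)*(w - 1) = w^2 - 7*w + 6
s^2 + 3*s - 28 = (s - 4)*(s + 7)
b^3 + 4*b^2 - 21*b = b*(b - 3)*(b + 7)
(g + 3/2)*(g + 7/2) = g^2 + 5*g + 21/4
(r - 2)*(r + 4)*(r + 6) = r^3 + 8*r^2 + 4*r - 48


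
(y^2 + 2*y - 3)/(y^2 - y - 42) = (-y^2 - 2*y + 3)/(-y^2 + y + 42)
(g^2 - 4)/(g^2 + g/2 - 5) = 2*(g + 2)/(2*g + 5)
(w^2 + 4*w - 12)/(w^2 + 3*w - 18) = (w - 2)/(w - 3)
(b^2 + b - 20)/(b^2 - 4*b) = (b + 5)/b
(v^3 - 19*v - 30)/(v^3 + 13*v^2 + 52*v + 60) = (v^2 - 2*v - 15)/(v^2 + 11*v + 30)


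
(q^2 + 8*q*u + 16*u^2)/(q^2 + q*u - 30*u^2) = (q^2 + 8*q*u + 16*u^2)/(q^2 + q*u - 30*u^2)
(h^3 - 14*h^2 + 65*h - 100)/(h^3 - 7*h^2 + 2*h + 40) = (h - 5)/(h + 2)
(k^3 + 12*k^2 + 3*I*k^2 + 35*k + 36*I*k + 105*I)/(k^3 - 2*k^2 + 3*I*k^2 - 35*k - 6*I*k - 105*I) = (k + 7)/(k - 7)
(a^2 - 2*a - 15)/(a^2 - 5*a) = (a + 3)/a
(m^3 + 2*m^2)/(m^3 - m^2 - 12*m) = m*(m + 2)/(m^2 - m - 12)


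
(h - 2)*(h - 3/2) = h^2 - 7*h/2 + 3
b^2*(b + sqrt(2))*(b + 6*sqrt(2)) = b^4 + 7*sqrt(2)*b^3 + 12*b^2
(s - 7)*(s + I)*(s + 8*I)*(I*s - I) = I*s^4 - 9*s^3 - 8*I*s^3 + 72*s^2 - I*s^2 - 63*s + 64*I*s - 56*I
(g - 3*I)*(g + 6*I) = g^2 + 3*I*g + 18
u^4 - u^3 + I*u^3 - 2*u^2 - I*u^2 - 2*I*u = u*(u - 2)*(u + 1)*(u + I)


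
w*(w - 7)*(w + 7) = w^3 - 49*w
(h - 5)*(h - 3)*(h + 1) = h^3 - 7*h^2 + 7*h + 15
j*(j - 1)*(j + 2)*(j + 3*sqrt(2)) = j^4 + j^3 + 3*sqrt(2)*j^3 - 2*j^2 + 3*sqrt(2)*j^2 - 6*sqrt(2)*j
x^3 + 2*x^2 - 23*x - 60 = (x - 5)*(x + 3)*(x + 4)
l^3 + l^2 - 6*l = l*(l - 2)*(l + 3)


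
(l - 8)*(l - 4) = l^2 - 12*l + 32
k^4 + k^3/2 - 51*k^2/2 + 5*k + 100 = (k - 4)*(k - 5/2)*(k + 2)*(k + 5)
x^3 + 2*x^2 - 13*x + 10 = (x - 2)*(x - 1)*(x + 5)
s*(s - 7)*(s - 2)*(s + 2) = s^4 - 7*s^3 - 4*s^2 + 28*s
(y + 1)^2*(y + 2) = y^3 + 4*y^2 + 5*y + 2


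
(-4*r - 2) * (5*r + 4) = -20*r^2 - 26*r - 8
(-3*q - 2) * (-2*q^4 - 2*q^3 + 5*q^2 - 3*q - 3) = 6*q^5 + 10*q^4 - 11*q^3 - q^2 + 15*q + 6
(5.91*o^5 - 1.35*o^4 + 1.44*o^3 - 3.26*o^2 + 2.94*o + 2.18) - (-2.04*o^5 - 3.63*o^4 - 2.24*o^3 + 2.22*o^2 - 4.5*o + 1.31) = 7.95*o^5 + 2.28*o^4 + 3.68*o^3 - 5.48*o^2 + 7.44*o + 0.87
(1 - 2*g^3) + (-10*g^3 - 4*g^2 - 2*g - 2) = -12*g^3 - 4*g^2 - 2*g - 1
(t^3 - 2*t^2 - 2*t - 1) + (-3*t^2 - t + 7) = t^3 - 5*t^2 - 3*t + 6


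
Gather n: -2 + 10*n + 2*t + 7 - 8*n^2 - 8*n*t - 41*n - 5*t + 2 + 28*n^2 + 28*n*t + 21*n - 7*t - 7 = 20*n^2 + n*(20*t - 10) - 10*t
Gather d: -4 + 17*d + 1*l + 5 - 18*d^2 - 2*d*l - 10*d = -18*d^2 + d*(7 - 2*l) + l + 1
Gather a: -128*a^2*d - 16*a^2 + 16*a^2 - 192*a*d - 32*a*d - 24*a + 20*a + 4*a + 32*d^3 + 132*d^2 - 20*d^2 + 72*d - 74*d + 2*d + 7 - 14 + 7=-128*a^2*d - 224*a*d + 32*d^3 + 112*d^2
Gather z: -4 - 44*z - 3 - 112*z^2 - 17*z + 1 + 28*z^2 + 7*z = -84*z^2 - 54*z - 6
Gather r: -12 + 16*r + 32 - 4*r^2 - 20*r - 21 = -4*r^2 - 4*r - 1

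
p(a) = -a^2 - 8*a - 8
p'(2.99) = -13.98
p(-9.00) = -17.00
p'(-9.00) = 10.00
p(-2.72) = 6.36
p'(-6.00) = 4.00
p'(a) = -2*a - 8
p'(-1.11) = -5.78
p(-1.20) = 0.16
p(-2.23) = 4.87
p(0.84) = -15.43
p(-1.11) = -0.35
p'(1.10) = -10.20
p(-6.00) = 4.00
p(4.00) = -56.00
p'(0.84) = -9.68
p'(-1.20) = -5.60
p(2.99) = -40.86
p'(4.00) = -16.00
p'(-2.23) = -3.54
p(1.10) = -18.01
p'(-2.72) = -2.56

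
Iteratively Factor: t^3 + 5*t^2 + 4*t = (t)*(t^2 + 5*t + 4) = t*(t + 1)*(t + 4)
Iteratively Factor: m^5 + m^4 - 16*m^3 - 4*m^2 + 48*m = (m + 4)*(m^4 - 3*m^3 - 4*m^2 + 12*m) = (m - 3)*(m + 4)*(m^3 - 4*m) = (m - 3)*(m + 2)*(m + 4)*(m^2 - 2*m) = (m - 3)*(m - 2)*(m + 2)*(m + 4)*(m)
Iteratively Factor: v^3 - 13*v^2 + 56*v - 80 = (v - 4)*(v^2 - 9*v + 20) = (v - 4)^2*(v - 5)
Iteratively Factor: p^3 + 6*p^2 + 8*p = (p)*(p^2 + 6*p + 8) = p*(p + 4)*(p + 2)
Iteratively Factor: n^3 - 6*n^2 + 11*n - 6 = (n - 2)*(n^2 - 4*n + 3) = (n - 2)*(n - 1)*(n - 3)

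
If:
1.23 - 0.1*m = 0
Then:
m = 12.30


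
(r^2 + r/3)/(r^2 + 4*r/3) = (3*r + 1)/(3*r + 4)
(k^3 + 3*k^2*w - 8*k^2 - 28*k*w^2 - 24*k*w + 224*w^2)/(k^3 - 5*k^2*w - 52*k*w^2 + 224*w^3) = (8 - k)/(-k + 8*w)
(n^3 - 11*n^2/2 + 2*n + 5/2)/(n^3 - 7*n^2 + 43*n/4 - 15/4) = 2*(2*n^2 - n - 1)/(4*n^2 - 8*n + 3)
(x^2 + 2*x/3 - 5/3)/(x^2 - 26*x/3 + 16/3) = (3*x^2 + 2*x - 5)/(3*x^2 - 26*x + 16)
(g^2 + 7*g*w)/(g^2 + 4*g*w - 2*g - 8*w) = g*(g + 7*w)/(g^2 + 4*g*w - 2*g - 8*w)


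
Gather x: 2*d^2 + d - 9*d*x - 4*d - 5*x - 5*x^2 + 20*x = 2*d^2 - 3*d - 5*x^2 + x*(15 - 9*d)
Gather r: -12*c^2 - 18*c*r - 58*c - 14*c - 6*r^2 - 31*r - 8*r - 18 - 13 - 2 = -12*c^2 - 72*c - 6*r^2 + r*(-18*c - 39) - 33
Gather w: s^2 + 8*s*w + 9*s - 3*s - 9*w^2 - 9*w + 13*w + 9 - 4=s^2 + 6*s - 9*w^2 + w*(8*s + 4) + 5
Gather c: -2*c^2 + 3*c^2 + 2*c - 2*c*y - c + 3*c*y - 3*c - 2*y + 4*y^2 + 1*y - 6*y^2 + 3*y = c^2 + c*(y - 2) - 2*y^2 + 2*y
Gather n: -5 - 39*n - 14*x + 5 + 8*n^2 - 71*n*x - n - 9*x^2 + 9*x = 8*n^2 + n*(-71*x - 40) - 9*x^2 - 5*x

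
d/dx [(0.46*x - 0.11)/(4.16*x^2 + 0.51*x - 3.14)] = (-1.9136*x^2 + 0.9152*x - 1.3883)/(17.3056*x^4 + 4.2432*x^3 - 25.8647*x^2 - 3.2028*x + 9.8596)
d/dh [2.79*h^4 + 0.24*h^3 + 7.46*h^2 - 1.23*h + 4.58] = 11.16*h^3 + 0.72*h^2 + 14.92*h - 1.23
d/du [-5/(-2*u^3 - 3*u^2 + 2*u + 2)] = 10*(-3*u^2 - 3*u + 1)/(2*u^3 + 3*u^2 - 2*u - 2)^2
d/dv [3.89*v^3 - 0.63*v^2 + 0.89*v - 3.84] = 11.67*v^2 - 1.26*v + 0.89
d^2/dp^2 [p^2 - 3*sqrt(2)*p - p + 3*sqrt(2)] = 2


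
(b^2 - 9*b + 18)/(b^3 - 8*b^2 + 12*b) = (b - 3)/(b*(b - 2))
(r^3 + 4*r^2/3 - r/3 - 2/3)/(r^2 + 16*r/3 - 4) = (r^2 + 2*r + 1)/(r + 6)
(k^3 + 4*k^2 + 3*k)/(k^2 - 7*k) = (k^2 + 4*k + 3)/(k - 7)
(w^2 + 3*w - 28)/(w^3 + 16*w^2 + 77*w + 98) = (w - 4)/(w^2 + 9*w + 14)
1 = 1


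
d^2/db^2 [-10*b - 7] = 0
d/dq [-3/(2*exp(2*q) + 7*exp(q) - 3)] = (12*exp(q) + 21)*exp(q)/(2*exp(2*q) + 7*exp(q) - 3)^2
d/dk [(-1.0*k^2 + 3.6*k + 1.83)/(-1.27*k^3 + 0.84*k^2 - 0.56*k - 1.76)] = (-1.27*k^4 + 9.144*k^3 + 4.5083*k^2 + 0.4456*k - 5.3112)/(1.6129*k^6 - 2.1336*k^5 + 2.128*k^4 + 3.5296*k^3 - 2.6432*k^2 + 1.9712*k + 3.0976)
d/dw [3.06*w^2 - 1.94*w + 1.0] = 6.12*w - 1.94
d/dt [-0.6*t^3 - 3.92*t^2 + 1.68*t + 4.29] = -1.8*t^2 - 7.84*t + 1.68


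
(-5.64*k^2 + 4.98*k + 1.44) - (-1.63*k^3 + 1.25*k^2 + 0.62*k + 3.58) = 1.63*k^3 - 6.89*k^2 + 4.36*k - 2.14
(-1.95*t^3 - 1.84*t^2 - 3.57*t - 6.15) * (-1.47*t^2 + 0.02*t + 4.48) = 2.8665*t^5 + 2.6658*t^4 - 3.5249*t^3 + 0.725899999999998*t^2 - 16.1166*t - 27.552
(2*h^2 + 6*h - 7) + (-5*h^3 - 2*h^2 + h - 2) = -5*h^3 + 7*h - 9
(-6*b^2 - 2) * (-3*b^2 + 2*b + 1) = 18*b^4 - 12*b^3 - 4*b - 2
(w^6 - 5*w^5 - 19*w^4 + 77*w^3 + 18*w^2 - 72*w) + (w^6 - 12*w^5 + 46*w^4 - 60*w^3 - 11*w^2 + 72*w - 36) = 2*w^6 - 17*w^5 + 27*w^4 + 17*w^3 + 7*w^2 - 36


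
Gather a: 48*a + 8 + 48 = 48*a + 56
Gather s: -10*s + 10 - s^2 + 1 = -s^2 - 10*s + 11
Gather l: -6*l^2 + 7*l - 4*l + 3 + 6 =-6*l^2 + 3*l + 9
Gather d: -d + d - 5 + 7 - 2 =0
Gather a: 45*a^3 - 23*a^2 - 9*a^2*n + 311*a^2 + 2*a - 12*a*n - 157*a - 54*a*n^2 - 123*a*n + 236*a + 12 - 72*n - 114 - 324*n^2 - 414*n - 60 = 45*a^3 + a^2*(288 - 9*n) + a*(-54*n^2 - 135*n + 81) - 324*n^2 - 486*n - 162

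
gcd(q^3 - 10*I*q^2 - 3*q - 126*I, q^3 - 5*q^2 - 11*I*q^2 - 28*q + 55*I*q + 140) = q - 7*I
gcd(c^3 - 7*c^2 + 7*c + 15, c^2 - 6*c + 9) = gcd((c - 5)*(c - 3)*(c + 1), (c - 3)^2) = c - 3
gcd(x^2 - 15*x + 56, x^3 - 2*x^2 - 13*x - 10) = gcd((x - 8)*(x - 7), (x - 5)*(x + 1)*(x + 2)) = 1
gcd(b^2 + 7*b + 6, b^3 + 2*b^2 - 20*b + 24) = b + 6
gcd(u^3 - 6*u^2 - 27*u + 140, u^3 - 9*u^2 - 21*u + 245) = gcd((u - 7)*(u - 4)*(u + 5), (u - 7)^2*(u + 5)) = u^2 - 2*u - 35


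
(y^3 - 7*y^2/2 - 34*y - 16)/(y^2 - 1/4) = 2*(y^2 - 4*y - 32)/(2*y - 1)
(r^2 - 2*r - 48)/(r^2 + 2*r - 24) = (r - 8)/(r - 4)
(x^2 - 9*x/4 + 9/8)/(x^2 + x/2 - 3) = (x - 3/4)/(x + 2)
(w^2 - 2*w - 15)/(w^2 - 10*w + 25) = (w + 3)/(w - 5)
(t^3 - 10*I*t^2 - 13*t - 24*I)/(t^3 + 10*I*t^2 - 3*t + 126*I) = (t^2 - 7*I*t + 8)/(t^2 + 13*I*t - 42)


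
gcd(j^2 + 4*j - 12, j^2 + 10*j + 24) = j + 6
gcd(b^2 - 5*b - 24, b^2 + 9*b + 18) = b + 3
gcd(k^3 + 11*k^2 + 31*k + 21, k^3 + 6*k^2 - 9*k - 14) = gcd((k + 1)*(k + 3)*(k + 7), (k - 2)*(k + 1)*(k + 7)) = k^2 + 8*k + 7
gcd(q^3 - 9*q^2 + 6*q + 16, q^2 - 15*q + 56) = q - 8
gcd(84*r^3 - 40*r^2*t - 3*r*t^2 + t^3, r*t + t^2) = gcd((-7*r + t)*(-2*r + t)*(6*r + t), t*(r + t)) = 1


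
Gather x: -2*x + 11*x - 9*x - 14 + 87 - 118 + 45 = 0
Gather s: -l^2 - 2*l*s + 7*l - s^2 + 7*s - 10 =-l^2 + 7*l - s^2 + s*(7 - 2*l) - 10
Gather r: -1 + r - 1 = r - 2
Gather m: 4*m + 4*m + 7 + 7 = 8*m + 14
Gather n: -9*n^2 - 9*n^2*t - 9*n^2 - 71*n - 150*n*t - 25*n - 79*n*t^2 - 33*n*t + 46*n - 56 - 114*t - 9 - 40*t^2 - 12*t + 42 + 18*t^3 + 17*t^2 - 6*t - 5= n^2*(-9*t - 18) + n*(-79*t^2 - 183*t - 50) + 18*t^3 - 23*t^2 - 132*t - 28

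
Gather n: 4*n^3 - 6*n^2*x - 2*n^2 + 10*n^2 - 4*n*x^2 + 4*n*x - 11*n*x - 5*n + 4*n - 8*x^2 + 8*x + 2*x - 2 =4*n^3 + n^2*(8 - 6*x) + n*(-4*x^2 - 7*x - 1) - 8*x^2 + 10*x - 2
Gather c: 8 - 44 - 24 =-60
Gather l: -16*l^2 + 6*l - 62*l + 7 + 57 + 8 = -16*l^2 - 56*l + 72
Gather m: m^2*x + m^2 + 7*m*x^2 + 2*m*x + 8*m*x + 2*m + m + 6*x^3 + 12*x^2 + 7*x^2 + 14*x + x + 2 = m^2*(x + 1) + m*(7*x^2 + 10*x + 3) + 6*x^3 + 19*x^2 + 15*x + 2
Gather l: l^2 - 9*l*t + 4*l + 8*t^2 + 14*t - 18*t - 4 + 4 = l^2 + l*(4 - 9*t) + 8*t^2 - 4*t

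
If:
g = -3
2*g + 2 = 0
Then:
No Solution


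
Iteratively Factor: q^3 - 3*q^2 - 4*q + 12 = (q - 3)*(q^2 - 4) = (q - 3)*(q + 2)*(q - 2)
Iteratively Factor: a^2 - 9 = (a - 3)*(a + 3)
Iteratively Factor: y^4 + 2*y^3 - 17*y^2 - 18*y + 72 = (y - 2)*(y^3 + 4*y^2 - 9*y - 36) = (y - 2)*(y + 3)*(y^2 + y - 12) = (y - 2)*(y + 3)*(y + 4)*(y - 3)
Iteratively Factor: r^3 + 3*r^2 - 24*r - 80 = (r + 4)*(r^2 - r - 20) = (r - 5)*(r + 4)*(r + 4)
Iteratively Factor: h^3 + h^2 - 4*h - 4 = (h + 2)*(h^2 - h - 2) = (h - 2)*(h + 2)*(h + 1)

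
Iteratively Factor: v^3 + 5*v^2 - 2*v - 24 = (v + 4)*(v^2 + v - 6) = (v - 2)*(v + 4)*(v + 3)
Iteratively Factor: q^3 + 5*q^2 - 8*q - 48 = (q + 4)*(q^2 + q - 12) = (q - 3)*(q + 4)*(q + 4)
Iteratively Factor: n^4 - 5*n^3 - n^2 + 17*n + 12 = (n - 3)*(n^3 - 2*n^2 - 7*n - 4) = (n - 4)*(n - 3)*(n^2 + 2*n + 1) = (n - 4)*(n - 3)*(n + 1)*(n + 1)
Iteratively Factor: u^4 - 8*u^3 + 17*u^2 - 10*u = (u - 2)*(u^3 - 6*u^2 + 5*u) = (u - 5)*(u - 2)*(u^2 - u) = u*(u - 5)*(u - 2)*(u - 1)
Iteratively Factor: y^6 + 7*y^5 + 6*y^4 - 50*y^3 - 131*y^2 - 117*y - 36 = (y + 3)*(y^5 + 4*y^4 - 6*y^3 - 32*y^2 - 35*y - 12) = (y + 3)*(y + 4)*(y^4 - 6*y^2 - 8*y - 3) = (y - 3)*(y + 3)*(y + 4)*(y^3 + 3*y^2 + 3*y + 1) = (y - 3)*(y + 1)*(y + 3)*(y + 4)*(y^2 + 2*y + 1) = (y - 3)*(y + 1)^2*(y + 3)*(y + 4)*(y + 1)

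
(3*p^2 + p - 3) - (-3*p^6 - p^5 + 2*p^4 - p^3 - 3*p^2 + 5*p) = 3*p^6 + p^5 - 2*p^4 + p^3 + 6*p^2 - 4*p - 3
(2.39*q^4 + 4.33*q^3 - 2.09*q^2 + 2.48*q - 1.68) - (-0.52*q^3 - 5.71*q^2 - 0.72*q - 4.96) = 2.39*q^4 + 4.85*q^3 + 3.62*q^2 + 3.2*q + 3.28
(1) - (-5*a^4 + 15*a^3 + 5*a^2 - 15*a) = 5*a^4 - 15*a^3 - 5*a^2 + 15*a + 1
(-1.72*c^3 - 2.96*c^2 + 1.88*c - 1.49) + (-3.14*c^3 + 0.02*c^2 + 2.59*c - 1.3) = -4.86*c^3 - 2.94*c^2 + 4.47*c - 2.79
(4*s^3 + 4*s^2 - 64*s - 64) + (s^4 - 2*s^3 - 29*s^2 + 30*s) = s^4 + 2*s^3 - 25*s^2 - 34*s - 64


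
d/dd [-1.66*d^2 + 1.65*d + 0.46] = 1.65 - 3.32*d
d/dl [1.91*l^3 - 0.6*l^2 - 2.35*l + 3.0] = 5.73*l^2 - 1.2*l - 2.35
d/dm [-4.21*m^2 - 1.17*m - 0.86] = -8.42*m - 1.17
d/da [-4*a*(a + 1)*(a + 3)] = -12*a^2 - 32*a - 12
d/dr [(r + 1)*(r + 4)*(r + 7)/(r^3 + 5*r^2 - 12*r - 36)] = (-7*r^4 - 102*r^3 - 531*r^2 - 1144*r - 1068)/(r^6 + 10*r^5 + r^4 - 192*r^3 - 216*r^2 + 864*r + 1296)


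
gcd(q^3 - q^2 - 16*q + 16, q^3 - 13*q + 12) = q^2 + 3*q - 4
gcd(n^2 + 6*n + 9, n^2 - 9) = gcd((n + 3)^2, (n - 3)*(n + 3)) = n + 3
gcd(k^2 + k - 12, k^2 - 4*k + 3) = k - 3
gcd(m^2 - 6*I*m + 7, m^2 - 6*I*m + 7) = m^2 - 6*I*m + 7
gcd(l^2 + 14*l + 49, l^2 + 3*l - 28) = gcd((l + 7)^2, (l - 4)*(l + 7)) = l + 7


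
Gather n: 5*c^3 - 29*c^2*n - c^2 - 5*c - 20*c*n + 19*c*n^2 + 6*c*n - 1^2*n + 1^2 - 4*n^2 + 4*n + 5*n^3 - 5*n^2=5*c^3 - c^2 - 5*c + 5*n^3 + n^2*(19*c - 9) + n*(-29*c^2 - 14*c + 3) + 1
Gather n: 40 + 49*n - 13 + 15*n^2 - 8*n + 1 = 15*n^2 + 41*n + 28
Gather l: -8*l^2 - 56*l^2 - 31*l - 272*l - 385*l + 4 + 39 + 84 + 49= -64*l^2 - 688*l + 176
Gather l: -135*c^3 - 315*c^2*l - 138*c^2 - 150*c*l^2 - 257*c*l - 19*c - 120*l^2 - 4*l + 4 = -135*c^3 - 138*c^2 - 19*c + l^2*(-150*c - 120) + l*(-315*c^2 - 257*c - 4) + 4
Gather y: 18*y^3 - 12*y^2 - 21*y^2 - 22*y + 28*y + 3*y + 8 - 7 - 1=18*y^3 - 33*y^2 + 9*y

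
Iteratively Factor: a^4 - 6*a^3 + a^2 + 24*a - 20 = (a + 2)*(a^3 - 8*a^2 + 17*a - 10) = (a - 2)*(a + 2)*(a^2 - 6*a + 5) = (a - 5)*(a - 2)*(a + 2)*(a - 1)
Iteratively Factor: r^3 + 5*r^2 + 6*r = (r + 2)*(r^2 + 3*r) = (r + 2)*(r + 3)*(r)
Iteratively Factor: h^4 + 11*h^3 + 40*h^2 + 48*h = (h)*(h^3 + 11*h^2 + 40*h + 48) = h*(h + 3)*(h^2 + 8*h + 16) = h*(h + 3)*(h + 4)*(h + 4)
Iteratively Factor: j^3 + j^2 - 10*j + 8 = (j - 1)*(j^2 + 2*j - 8) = (j - 1)*(j + 4)*(j - 2)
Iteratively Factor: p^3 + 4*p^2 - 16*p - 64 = (p + 4)*(p^2 - 16) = (p - 4)*(p + 4)*(p + 4)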